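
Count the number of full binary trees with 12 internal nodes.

208012

The number of full binary trees on 12 internal nodes is the Catalan number C_12.
C_12 = 208012.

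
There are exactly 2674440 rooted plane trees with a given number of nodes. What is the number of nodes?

15

Rooted ordered trees on m nodes are counted by C_{m−1}. The Catalan number equal to 2674440 is C_14.
So the index is 14, and the number of nodes is 14 + 1 = 15.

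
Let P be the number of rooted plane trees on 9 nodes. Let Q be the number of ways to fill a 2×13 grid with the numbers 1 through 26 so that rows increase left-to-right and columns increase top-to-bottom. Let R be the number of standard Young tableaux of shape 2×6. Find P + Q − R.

A rooted plane tree on 9 nodes has 8 edges, and such trees are counted by C_8. So P = C_8 = 1430.
By the hook-length formula (or a Dyck-path bijection), SYT of shape 2×13 number C_13. So Q = C_13 = 742900.
Standard Young tableaux of shape 2×n are counted by C_n; here n = 6. So R = C_6 = 132.
P + Q − R = 1430 + 742900 − 132 = 744198.

744198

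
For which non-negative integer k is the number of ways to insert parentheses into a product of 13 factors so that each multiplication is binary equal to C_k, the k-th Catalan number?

12

Bracketing 13 factors into binary products is counted by C_{13−1} = C_12.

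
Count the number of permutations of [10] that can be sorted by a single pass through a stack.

By Knuth's characterisation, the stack-sortable permutations of length 10 are the 231-avoiders, numbering C_10.
C_10 = C_9 · 2(2·9+1)/(9+2) = 4862 · 38/11 = 16796.

16796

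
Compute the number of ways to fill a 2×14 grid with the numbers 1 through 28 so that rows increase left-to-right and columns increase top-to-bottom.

2674440

By the hook-length formula (or a Dyck-path bijection), SYT of shape 2×14 number C_14.
C_14 = 2674440.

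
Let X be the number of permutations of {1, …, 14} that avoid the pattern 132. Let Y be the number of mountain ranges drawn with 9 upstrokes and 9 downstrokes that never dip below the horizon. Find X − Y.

Permutations of [n] avoiding any single length-3 pattern are counted by C_n; here n = 14. So X = C_14 = 2674440.
Dyck paths of semilength n (length 2n) are counted by C_n; here n = 9. So Y = C_9 = 4862.
X − Y = 2674440 − 4862 = 2669578.

2669578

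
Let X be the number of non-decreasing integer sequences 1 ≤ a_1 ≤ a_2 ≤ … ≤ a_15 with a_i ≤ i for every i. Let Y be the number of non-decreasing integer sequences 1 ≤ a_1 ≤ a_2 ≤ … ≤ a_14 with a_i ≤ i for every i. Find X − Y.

Such sub-staircase sequences of length n are counted by C_n; here n = 15. So X = C_15 = 9694845.
Weakly increasing sequences with a_i ≤ i biject with Dyck paths of semilength 14, so there are C_14. So Y = C_14 = 2674440.
X − Y = 9694845 − 2674440 = 7020405.

7020405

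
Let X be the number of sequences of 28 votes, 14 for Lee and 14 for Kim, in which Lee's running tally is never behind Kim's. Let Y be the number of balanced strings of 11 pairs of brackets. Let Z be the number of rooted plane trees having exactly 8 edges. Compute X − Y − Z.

2614224

Ballot sequences with n votes each where one side never trails are Dyck words, counted by C_n; here n = 14. So X = C_14 = 2674440.
With 11 pairs the number of balanced bracket strings is the Catalan number C_11. So Y = C_11 = 58786.
Rooted ordered trees with n edges are counted by C_n; here n = 8. So Z = C_8 = 1430.
X − Y − Z = 2674440 − 58786 − 1430 = 2614224.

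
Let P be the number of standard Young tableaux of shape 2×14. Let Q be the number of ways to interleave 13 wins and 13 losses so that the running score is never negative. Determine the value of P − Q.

1931540

By the hook-length formula (or a Dyck-path bijection), SYT of shape 2×14 number C_14. So P = C_14 = 2674440.
Ballot sequences with n votes each where one side never trails are Dyck words, counted by C_n; here n = 13. So Q = C_13 = 742900.
P − Q = 2674440 − 742900 = 1931540.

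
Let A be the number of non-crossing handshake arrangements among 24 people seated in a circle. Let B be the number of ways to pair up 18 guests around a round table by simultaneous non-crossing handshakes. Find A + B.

With 24 = 2·12 people, non-crossing handshake pairings are non-crossing perfect matchings on a circle, counted by C_12. So A = C_12 = 208012.
With 18 = 2·9 people, non-crossing handshake pairings are non-crossing perfect matchings on a circle, counted by C_9. So B = C_9 = 4862.
A + B = 208012 + 4862 = 212874.

212874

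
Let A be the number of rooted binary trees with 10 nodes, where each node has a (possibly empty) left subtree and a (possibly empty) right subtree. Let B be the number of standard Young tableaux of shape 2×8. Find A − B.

15366

Binary trees (left/right distinguished) on n nodes are counted by C_n; here n = 10. So A = C_10 = 16796.
Standard Young tableaux of shape 2×n are counted by C_n; here n = 8. So B = C_8 = 1430.
A − B = 16796 − 1430 = 15366.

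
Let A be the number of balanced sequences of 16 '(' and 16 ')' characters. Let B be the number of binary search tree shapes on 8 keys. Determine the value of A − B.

A balanced arrangement of 16 bracket pairs is a Dyck word of semilength 16, so the count is C_16. So A = C_16 = 35357670.
Rooted binary trees with 8 nodes (each child slot possibly empty) number C_8. So B = C_8 = 1430.
A − B = 35357670 − 1430 = 35356240.

35356240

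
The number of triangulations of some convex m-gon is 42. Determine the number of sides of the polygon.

7

Triangulations of a convex m-gon are counted by C_{m−2}; 42 = C_5.
So m − 2 = 5, giving m = 7 sides.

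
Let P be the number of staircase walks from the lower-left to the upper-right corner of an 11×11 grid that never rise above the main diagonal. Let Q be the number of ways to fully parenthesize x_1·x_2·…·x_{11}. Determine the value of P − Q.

41990

Sub-diagonal monotone paths from (0,0) to (11,11) biject with Dyck paths of semilength 11, giving C_11. So P = C_11 = 58786.
Parenthesizations of m factors correspond to full binary trees with m leaves, counted by C_{m−1}; m = 11 gives C_10. So Q = C_10 = 16796.
P − Q = 58786 − 16796 = 41990.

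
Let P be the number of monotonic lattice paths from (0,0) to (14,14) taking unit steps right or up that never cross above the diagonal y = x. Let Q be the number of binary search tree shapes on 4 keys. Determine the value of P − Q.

Sub-diagonal monotone paths from (0,0) to (14,14) biject with Dyck paths of semilength 14, giving C_14. So P = C_14 = 2674440.
Binary trees (left/right distinguished) on n nodes are counted by C_n; here n = 4. So Q = C_4 = 14.
P − Q = 2674440 − 14 = 2674426.

2674426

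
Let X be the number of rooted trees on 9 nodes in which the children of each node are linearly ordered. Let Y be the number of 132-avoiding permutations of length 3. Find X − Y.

1425

A rooted plane tree on 9 nodes has 8 edges, and such trees are counted by C_8. So X = C_8 = 1430.
For any fixed pattern of length 3, the pattern-avoiding permutations of [3] number C_3. So Y = C_3 = 5.
X − Y = 1430 − 5 = 1425.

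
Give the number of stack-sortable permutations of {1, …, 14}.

By Knuth's characterisation, the stack-sortable permutations of length 14 are the 231-avoiders, numbering C_14.
C_14 = C(28,14)/15 = 40116600/15 = 2674440.

2674440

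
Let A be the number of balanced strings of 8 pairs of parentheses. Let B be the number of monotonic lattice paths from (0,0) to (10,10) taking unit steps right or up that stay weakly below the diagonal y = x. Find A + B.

With 8 pairs the number of balanced bracket strings is the Catalan number C_8. So A = C_8 = 1430.
Monotone paths in an n×n grid that stay weakly below the diagonal are counted by C_n; here n = 10. So B = C_10 = 16796.
A + B = 1430 + 16796 = 18226.

18226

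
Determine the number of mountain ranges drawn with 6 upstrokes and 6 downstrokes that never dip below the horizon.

Paths of 6 up- and 6 down-steps that never dip below the axis are Dyck paths; their count is C_6.
C_6 = C_5 · 2(2·5+1)/(5+2) = 42 · 22/7 = 132.

132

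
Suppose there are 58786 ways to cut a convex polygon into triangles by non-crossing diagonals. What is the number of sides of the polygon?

13

Triangulations of a convex m-gon are counted by C_{m−2}, and C_11 = 58786.
So m − 2 = 11, giving m = 13 sides.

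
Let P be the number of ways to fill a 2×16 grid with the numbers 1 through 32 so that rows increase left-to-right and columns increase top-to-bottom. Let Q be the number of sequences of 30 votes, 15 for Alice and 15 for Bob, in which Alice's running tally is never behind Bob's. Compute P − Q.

Standard Young tableaux of shape 2×n are counted by C_n; here n = 16. So P = C_16 = 35357670.
Ballot sequences with n votes each where one side never trails are Dyck words, counted by C_n; here n = 15. So Q = C_15 = 9694845.
P − Q = 35357670 − 9694845 = 25662825.

25662825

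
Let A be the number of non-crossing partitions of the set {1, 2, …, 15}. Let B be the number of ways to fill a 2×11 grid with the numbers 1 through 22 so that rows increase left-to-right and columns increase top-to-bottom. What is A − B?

9636059

Non-crossing partitions of an n-element set are counted by C_n; here n = 15. So A = C_15 = 9694845.
Standard Young tableaux of shape 2×n are counted by C_n; here n = 11. So B = C_11 = 58786.
A − B = 9694845 − 58786 = 9636059.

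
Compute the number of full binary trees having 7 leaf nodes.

132

Full binary trees with 7 leaves have 7−1 = 6 internal nodes, so there are C_6 of them.
C_6 = 132.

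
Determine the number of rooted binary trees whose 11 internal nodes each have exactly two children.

Full binary trees with n internal nodes are counted by C_n; here n = 11.
C_11 = C_10 · 2(2·10+1)/(10+2) = 16796 · 42/12 = 58786.

58786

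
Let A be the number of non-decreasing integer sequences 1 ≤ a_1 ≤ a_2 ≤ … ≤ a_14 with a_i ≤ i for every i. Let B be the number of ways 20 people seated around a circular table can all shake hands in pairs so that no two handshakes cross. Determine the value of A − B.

2657644

Weakly increasing sequences with a_i ≤ i biject with Dyck paths of semilength 14, so there are C_14. So A = C_14 = 2674440.
Non-crossing handshake pairings of 2n people are counted by C_n; 20 people gives n = 10. So B = C_10 = 16796.
A − B = 2674440 − 16796 = 2657644.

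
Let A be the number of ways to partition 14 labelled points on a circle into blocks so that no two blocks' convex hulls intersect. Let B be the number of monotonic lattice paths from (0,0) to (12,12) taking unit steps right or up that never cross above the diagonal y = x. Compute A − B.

The non-crossing partitions of [14] form a lattice of size C_14. So A = C_14 = 2674440.
Sub-diagonal monotone paths from (0,0) to (12,12) biject with Dyck paths of semilength 12, giving C_12. So B = C_12 = 208012.
A − B = 2674440 − 208012 = 2466428.

2466428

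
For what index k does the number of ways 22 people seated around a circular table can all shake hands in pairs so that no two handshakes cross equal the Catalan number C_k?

11

Non-crossing handshake pairings of 2n people are counted by C_n; 22 people gives n = 11.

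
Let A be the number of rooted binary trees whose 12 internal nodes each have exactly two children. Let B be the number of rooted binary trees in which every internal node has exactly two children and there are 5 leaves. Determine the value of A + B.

Full binary trees with n internal nodes are counted by C_n; here n = 12. So A = C_12 = 208012.
A full binary tree with L leaves has L−1 internal nodes and is counted by C_{L−1}; L = 5 gives C_4. So B = C_4 = 14.
A + B = 208012 + 14 = 208026.

208026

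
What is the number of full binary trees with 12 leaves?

58786

A full binary tree with L leaves has L−1 internal nodes and is counted by C_{L−1}; L = 12 gives C_11.
C_11 = C(22,11)/12 = 705432/12 = 58786.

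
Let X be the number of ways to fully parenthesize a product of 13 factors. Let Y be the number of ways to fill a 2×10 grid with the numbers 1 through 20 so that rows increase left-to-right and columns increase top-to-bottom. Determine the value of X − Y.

191216

Bracketing 13 factors into binary products is counted by C_{13−1} = C_12. So X = C_12 = 208012.
By the hook-length formula (or a Dyck-path bijection), SYT of shape 2×10 number C_10. So Y = C_10 = 16796.
X − Y = 208012 − 16796 = 191216.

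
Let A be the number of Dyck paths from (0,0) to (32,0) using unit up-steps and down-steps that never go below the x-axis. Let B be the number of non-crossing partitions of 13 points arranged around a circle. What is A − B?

Paths of 16 up- and 16 down-steps that never dip below the axis are Dyck paths; their count is C_16. So A = C_16 = 35357670.
The non-crossing partitions of [13] form a lattice of size C_13. So B = C_13 = 742900.
A − B = 35357670 − 742900 = 34614770.

34614770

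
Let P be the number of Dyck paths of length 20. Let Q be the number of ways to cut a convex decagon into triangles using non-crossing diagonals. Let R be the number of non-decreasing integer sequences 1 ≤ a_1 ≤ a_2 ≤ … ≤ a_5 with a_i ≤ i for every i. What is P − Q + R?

Dyck paths of semilength n (length 2n) are counted by C_n; here n = 10. So P = C_10 = 16796.
The number of triangulations of a 10-gon is the Catalan number C_8 (index = sides − 2). So Q = C_8 = 1430.
Such sub-staircase sequences of length n are counted by C_n; here n = 5. So R = C_5 = 42.
P − Q + R = 16796 − 1430 + 42 = 15408.

15408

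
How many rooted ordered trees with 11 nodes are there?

16796

A rooted plane tree on 11 nodes has 10 edges, and such trees are counted by C_10.
C_10 = 16796.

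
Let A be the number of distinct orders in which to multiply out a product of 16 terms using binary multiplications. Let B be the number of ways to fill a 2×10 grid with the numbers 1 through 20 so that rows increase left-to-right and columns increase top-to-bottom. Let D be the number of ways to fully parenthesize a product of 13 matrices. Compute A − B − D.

Parenthesizations of m factors correspond to full binary trees with m leaves, counted by C_{m−1}; m = 16 gives C_15. So A = C_15 = 9694845.
By the hook-length formula (or a Dyck-path bijection), SYT of shape 2×10 number C_10. So B = C_10 = 16796.
Bracketing 13 factors into binary products is counted by C_{13−1} = C_12. So D = C_12 = 208012.
A − B − D = 9694845 − 16796 − 208012 = 9470037.

9470037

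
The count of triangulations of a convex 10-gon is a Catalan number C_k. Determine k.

8

A convex 10-gon is triangulated into 8 triangles, and the number of such triangulations is the Catalan number C_{10−2} = C_8.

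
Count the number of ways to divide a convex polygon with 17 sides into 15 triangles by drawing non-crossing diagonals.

The number of triangulations of a 17-gon is the Catalan number C_15 (index = sides − 2).
C_15 = C(30,15)/16 = 155117520/16 = 9694845.

9694845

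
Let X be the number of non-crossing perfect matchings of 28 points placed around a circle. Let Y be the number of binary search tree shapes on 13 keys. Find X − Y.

Pairing 28 circle points by 14 non-crossing chords gives C_14 matchings. So X = C_14 = 2674440.
Binary trees (left/right distinguished) on n nodes are counted by C_n; here n = 13. So Y = C_13 = 742900.
X − Y = 2674440 − 742900 = 1931540.

1931540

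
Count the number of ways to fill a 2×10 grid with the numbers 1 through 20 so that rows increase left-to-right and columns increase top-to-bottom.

16796

Standard Young tableaux of shape 2×n are counted by C_n; here n = 10.
C_10 = C_9 · 2(2·9+1)/(9+2) = 4862 · 38/11 = 16796.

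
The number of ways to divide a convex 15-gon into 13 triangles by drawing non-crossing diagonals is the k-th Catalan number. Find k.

13

A convex 15-gon is triangulated into 13 triangles, and the number of such triangulations is the Catalan number C_{15−2} = C_13.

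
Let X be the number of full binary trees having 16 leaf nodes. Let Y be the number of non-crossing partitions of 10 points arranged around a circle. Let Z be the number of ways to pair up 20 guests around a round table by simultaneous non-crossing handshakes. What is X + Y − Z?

A full binary tree with L leaves has L−1 internal nodes and is counted by C_{L−1}; L = 16 gives C_15. So X = C_15 = 9694845.
Non-crossing partitions of an n-element set are counted by C_n; here n = 10. So Y = C_10 = 16796.
Non-crossing handshake pairings of 2n people are counted by C_n; 20 people gives n = 10. So Z = C_10 = 16796.
X + Y − Z = 9694845 + 16796 − 16796 = 9694845.

9694845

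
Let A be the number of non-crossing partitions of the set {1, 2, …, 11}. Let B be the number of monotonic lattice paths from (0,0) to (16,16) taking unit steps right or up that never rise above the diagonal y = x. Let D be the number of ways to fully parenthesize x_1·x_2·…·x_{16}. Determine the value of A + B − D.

Non-crossing partitions of an n-element set are counted by C_n; here n = 11. So A = C_11 = 58786.
Sub-diagonal monotone paths from (0,0) to (16,16) biject with Dyck paths of semilength 16, giving C_16. So B = C_16 = 35357670.
Ways to associate a product of 16 factors correspond to binary trees on 16 leaves, so the count is C_15. So D = C_15 = 9694845.
A + B − D = 58786 + 35357670 − 9694845 = 25721611.

25721611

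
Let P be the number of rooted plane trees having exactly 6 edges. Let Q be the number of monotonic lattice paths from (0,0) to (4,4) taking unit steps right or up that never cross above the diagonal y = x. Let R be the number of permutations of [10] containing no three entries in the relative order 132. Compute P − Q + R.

16914

Rooted ordered trees with n edges are counted by C_n; here n = 6. So P = C_6 = 132.
Sub-diagonal monotone paths from (0,0) to (4,4) biject with Dyck paths of semilength 4, giving C_4. So Q = C_4 = 14.
Permutations of [n] avoiding any single length-3 pattern are counted by C_n; here n = 10. So R = C_10 = 16796.
P − Q + R = 132 − 14 + 16796 = 16914.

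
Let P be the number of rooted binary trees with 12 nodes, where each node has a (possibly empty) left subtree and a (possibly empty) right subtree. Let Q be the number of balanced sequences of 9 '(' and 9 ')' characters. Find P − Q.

Rooted binary trees with 12 nodes (each child slot possibly empty) number C_12. So P = C_12 = 208012.
With 9 pairs the number of balanced bracket strings is the Catalan number C_9. So Q = C_9 = 4862.
P − Q = 208012 − 4862 = 203150.

203150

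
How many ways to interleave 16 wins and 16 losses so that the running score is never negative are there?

Reading a vote for the leader as '(' and for the other as ')' turns such a sequence into a balanced string of 16 pairs, so the count is C_16.
C_16 = 35357670.

35357670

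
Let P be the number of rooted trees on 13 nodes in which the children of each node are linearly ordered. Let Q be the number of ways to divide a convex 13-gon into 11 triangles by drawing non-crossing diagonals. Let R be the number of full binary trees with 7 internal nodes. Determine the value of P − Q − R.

A rooted plane tree on 13 nodes has 12 edges, and such trees are counted by C_12. So P = C_12 = 208012.
A convex 13-gon is triangulated into 11 triangles, and the number of such triangulations is the Catalan number C_{13−2} = C_11. So Q = C_11 = 58786.
The number of full binary trees on 7 internal nodes is the Catalan number C_7. So R = C_7 = 429.
P − Q − R = 208012 − 58786 − 429 = 148797.

148797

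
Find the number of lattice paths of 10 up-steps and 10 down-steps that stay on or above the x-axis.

16796

A Dyck path with 10 up-steps and 10 down-steps has semilength 10, so there are C_10 of them.
C_10 = 16796.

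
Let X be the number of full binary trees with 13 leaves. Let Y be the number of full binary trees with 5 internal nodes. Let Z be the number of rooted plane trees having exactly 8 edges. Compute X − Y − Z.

206540

A full binary tree with L leaves has L−1 internal nodes and is counted by C_{L−1}; L = 13 gives C_12. So X = C_12 = 208012.
Full binary trees with n internal nodes are counted by C_n; here n = 5. So Y = C_5 = 42.
A rooted plane tree with 8 edges has 9 nodes, and the count is C_8. So Z = C_8 = 1430.
X − Y − Z = 208012 − 42 − 1430 = 206540.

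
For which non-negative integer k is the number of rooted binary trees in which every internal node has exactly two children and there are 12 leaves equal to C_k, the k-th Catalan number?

11

A full binary tree with L leaves has L−1 internal nodes and is counted by C_{L−1}; L = 12 gives C_11.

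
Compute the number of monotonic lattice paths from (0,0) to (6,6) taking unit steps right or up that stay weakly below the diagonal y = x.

132

Sub-diagonal monotone paths from (0,0) to (6,6) biject with Dyck paths of semilength 6, giving C_6.
C_6 = 132.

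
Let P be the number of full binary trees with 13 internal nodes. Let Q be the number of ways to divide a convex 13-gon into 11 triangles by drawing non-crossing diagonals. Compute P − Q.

684114

Full binary trees with n internal nodes are counted by C_n; here n = 13. So P = C_13 = 742900.
The number of triangulations of a 13-gon is the Catalan number C_11 (index = sides − 2). So Q = C_11 = 58786.
P − Q = 742900 − 58786 = 684114.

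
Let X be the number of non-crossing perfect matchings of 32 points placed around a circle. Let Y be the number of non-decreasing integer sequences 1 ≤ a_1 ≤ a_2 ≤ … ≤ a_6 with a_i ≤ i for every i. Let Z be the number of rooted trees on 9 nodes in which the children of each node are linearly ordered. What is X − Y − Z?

Pairing 32 circle points by 16 non-crossing chords gives C_16 matchings. So X = C_16 = 35357670.
Weakly increasing sequences with a_i ≤ i biject with Dyck paths of semilength 6, so there are C_6. So Y = C_6 = 132.
A rooted plane tree on 9 nodes has 8 edges, and such trees are counted by C_8. So Z = C_8 = 1430.
X − Y − Z = 35357670 − 132 − 1430 = 35356108.

35356108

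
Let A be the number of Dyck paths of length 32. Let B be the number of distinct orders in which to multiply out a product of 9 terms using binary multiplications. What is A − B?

35356240

Dyck paths of semilength n (length 2n) are counted by C_n; here n = 16. So A = C_16 = 35357670.
Bracketing 9 factors into binary products is counted by C_{9−1} = C_8. So B = C_8 = 1430.
A − B = 35357670 − 1430 = 35356240.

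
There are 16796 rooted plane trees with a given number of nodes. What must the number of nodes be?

Rooted ordered trees on m nodes are counted by C_{m−1}. The Catalan number equal to 16796 is C_10.
So the index is 10, and the number of nodes is 10 + 1 = 11.

11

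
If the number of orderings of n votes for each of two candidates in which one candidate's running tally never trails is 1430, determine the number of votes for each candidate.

8

Such ballot sequences with n votes each are counted by C_n. The Catalan number equal to 1430 is C_8.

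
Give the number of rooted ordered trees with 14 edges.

2674440

A rooted plane tree with 14 edges has 15 nodes, and the count is C_14.
C_14 = 2674440.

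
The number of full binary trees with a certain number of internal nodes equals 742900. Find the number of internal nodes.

13

Full binary trees with n internal nodes are counted by C_n, and C_13 = 742900.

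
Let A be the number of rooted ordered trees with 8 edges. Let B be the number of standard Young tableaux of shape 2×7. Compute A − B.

1001

Rooted ordered trees with n edges are counted by C_n; here n = 8. So A = C_8 = 1430.
By the hook-length formula (or a Dyck-path bijection), SYT of shape 2×7 number C_7. So B = C_7 = 429.
A − B = 1430 − 429 = 1001.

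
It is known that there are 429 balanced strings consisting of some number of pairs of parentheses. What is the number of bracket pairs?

7

Balanced strings of n bracket-pairs are counted by C_n. The Catalan number equal to 429 is C_7.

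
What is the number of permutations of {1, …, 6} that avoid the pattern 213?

132

For any fixed pattern of length 3, the pattern-avoiding permutations of [6] number C_6.
C_6 = 132.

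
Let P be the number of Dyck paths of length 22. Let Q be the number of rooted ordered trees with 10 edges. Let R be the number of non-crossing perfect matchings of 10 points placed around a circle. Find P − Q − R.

Dyck paths of semilength n (length 2n) are counted by C_n; here n = 11. So P = C_11 = 58786.
Rooted ordered trees with n edges are counted by C_n; here n = 10. So Q = C_10 = 16796.
Pairing 10 circle points by 5 non-crossing chords gives C_5 matchings. So R = C_5 = 42.
P − Q − R = 58786 − 16796 − 42 = 41948.

41948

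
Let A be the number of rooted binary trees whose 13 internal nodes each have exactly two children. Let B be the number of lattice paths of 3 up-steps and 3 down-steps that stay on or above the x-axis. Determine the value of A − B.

742895

The number of full binary trees on 13 internal nodes is the Catalan number C_13. So A = C_13 = 742900.
Dyck paths of semilength n (length 2n) are counted by C_n; here n = 3. So B = C_3 = 5.
A − B = 742900 − 5 = 742895.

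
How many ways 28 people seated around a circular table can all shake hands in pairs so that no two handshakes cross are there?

Non-crossing handshake pairings of 2n people are counted by C_n; 28 people gives n = 14.
C_14 = 2674440.

2674440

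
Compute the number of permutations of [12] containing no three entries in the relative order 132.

208012

For any fixed pattern of length 3, the pattern-avoiding permutations of [12] number C_12.
C_12 = C_11 · 2(2·11+1)/(11+2) = 58786 · 46/13 = 208012.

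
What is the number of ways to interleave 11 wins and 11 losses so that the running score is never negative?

Reading a vote for the leader as '(' and for the other as ')' turns such a sequence into a balanced string of 11 pairs, so the count is C_11.
C_11 = C(22,11)/12 = 705432/12 = 58786.

58786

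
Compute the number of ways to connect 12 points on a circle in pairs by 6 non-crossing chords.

Pairing 12 circle points by 6 non-crossing chords gives C_6 matchings.
C_6 = C(12,6)/7 = 924/7 = 132.

132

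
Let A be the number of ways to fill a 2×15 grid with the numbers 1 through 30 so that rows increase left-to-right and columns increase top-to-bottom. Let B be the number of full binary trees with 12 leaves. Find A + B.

9753631

Standard Young tableaux of shape 2×n are counted by C_n; here n = 15. So A = C_15 = 9694845.
A full binary tree with L leaves has L−1 internal nodes and is counted by C_{L−1}; L = 12 gives C_11. So B = C_11 = 58786.
A + B = 9694845 + 58786 = 9753631.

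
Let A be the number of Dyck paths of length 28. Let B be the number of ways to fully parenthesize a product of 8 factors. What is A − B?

Dyck paths of semilength n (length 2n) are counted by C_n; here n = 14. So A = C_14 = 2674440.
Ways to associate a product of 8 factors correspond to binary trees on 8 leaves, so the count is C_7. So B = C_7 = 429.
A − B = 2674440 − 429 = 2674011.

2674011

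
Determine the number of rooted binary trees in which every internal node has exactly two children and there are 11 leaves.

A full binary tree with L leaves has L−1 internal nodes and is counted by C_{L−1}; L = 11 gives C_10.
C_10 = 16796.

16796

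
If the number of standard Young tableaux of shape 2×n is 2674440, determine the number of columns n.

Standard Young tableaux of shape 2×n are counted by C_n. The Catalan number equal to 2674440 is C_14.

14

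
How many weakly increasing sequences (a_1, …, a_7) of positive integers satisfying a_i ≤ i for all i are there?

429

Such sub-staircase sequences of length n are counted by C_n; here n = 7.
C_7 = C_6 · 2(2·6+1)/(6+2) = 132 · 26/8 = 429.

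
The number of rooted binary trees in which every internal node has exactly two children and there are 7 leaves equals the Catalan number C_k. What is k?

A full binary tree with L leaves has L−1 internal nodes and is counted by C_{L−1}; L = 7 gives C_6.

6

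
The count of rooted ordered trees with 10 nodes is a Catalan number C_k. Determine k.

9

Rooted ordered (plane) trees on m nodes have m−1 edges and are counted by C_{m−1}; m = 10 gives C_9.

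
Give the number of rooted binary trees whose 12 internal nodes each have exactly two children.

208012

Full binary trees with n internal nodes are counted by C_n; here n = 12.
C_12 = 208012.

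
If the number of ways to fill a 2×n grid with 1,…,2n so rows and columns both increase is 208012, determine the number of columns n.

Standard Young tableaux of shape 2×n are counted by C_n, and C_12 = 208012.

12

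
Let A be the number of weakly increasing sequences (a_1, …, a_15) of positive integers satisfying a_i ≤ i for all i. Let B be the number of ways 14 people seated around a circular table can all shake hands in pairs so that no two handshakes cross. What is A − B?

9694416

Weakly increasing sequences with a_i ≤ i biject with Dyck paths of semilength 15, so there are C_15. So A = C_15 = 9694845.
With 14 = 2·7 people, non-crossing handshake pairings are non-crossing perfect matchings on a circle, counted by C_7. So B = C_7 = 429.
A − B = 9694845 − 429 = 9694416.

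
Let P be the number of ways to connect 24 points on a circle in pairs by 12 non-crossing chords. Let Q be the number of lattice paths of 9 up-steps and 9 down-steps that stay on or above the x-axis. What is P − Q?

Non-crossing perfect matchings of 2n points on a circle are counted by C_n; with 24 points, n = 12. So P = C_12 = 208012.
Dyck paths of semilength n (length 2n) are counted by C_n; here n = 9. So Q = C_9 = 4862.
P − Q = 208012 − 4862 = 203150.

203150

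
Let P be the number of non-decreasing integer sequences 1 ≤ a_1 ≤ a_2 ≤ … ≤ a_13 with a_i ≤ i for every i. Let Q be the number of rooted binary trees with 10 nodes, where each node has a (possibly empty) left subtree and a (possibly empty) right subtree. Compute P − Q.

Weakly increasing sequences with a_i ≤ i biject with Dyck paths of semilength 13, so there are C_13. So P = C_13 = 742900.
Rooted binary trees with 10 nodes (each child slot possibly empty) number C_10. So Q = C_10 = 16796.
P − Q = 742900 − 16796 = 726104.

726104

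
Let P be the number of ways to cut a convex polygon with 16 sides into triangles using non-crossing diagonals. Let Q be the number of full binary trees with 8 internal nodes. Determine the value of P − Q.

2673010

A convex 16-gon is triangulated into 14 triangles, and the number of such triangulations is the Catalan number C_{16−2} = C_14. So P = C_14 = 2674440.
The number of full binary trees on 8 internal nodes is the Catalan number C_8. So Q = C_8 = 1430.
P − Q = 2674440 − 1430 = 2673010.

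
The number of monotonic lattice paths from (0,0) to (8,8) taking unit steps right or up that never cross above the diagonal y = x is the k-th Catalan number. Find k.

Sub-diagonal monotone paths from (0,0) to (8,8) biject with Dyck paths of semilength 8, giving C_8.

8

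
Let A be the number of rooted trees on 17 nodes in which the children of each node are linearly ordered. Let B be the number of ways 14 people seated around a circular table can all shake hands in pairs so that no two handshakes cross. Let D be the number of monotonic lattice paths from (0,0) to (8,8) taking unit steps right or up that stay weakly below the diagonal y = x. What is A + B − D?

35356669

Rooted ordered (plane) trees on m nodes have m−1 edges and are counted by C_{m−1}; m = 17 gives C_16. So A = C_16 = 35357670.
With 14 = 2·7 people, non-crossing handshake pairings are non-crossing perfect matchings on a circle, counted by C_7. So B = C_7 = 429.
Sub-diagonal monotone paths from (0,0) to (8,8) biject with Dyck paths of semilength 8, giving C_8. So D = C_8 = 1430.
A + B − D = 35357670 + 429 − 1430 = 35356669.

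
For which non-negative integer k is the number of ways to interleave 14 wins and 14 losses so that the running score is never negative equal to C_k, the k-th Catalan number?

Ballot sequences with n votes each where one side never trails are Dyck words, counted by C_n; here n = 14.

14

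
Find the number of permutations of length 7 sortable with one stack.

By Knuth's characterisation, the stack-sortable permutations of length 7 are the 231-avoiders, numbering C_7.
C_7 = C_6 · 2(2·6+1)/(6+2) = 132 · 26/8 = 429.

429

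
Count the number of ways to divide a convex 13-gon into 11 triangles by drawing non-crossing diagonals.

The number of triangulations of a 13-gon is the Catalan number C_11 (index = sides − 2).
C_11 = C_10 · 2(2·10+1)/(10+2) = 16796 · 42/12 = 58786.

58786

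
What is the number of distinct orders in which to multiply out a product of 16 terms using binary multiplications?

Ways to associate a product of 16 factors correspond to binary trees on 16 leaves, so the count is C_15.
C_15 = 9694845.

9694845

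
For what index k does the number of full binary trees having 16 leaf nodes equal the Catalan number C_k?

15

Full binary trees with 16 leaves have 16−1 = 15 internal nodes, so there are C_15 of them.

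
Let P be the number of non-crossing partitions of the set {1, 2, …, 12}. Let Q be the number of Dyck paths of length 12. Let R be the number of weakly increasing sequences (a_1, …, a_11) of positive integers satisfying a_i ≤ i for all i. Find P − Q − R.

149094

The non-crossing partitions of [12] form a lattice of size C_12. So P = C_12 = 208012.
Dyck paths of semilength n (length 2n) are counted by C_n; here n = 6. So Q = C_6 = 132.
Such sub-staircase sequences of length n are counted by C_n; here n = 11. So R = C_11 = 58786.
P − Q − R = 208012 − 132 − 58786 = 149094.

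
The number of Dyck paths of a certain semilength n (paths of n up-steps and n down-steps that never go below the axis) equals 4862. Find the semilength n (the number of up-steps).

Dyck paths of semilength n are counted by C_n. Since C_9 = 4862, the index is 9.

9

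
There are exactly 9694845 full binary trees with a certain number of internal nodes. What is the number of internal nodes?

15

Full binary trees with n internal nodes are counted by C_n. Since C_15 = 9694845, the index is 15.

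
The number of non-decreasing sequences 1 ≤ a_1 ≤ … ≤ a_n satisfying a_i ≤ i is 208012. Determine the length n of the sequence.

Such sub-staircase sequences of length n are counted by C_n. The Catalan number equal to 208012 is C_12.

12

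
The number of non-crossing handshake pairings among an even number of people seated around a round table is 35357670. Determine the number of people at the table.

Non-crossing handshake pairings of 2n people are counted by C_n; 35357670 = C_16.
So n = 16, and there are 2n = 32 people.

32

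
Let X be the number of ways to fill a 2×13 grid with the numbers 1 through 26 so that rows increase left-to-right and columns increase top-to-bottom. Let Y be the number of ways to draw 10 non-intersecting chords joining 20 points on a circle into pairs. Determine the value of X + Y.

759696

By the hook-length formula (or a Dyck-path bijection), SYT of shape 2×13 number C_13. So X = C_13 = 742900.
Non-crossing perfect matchings of 2n points on a circle are counted by C_n; with 20 points, n = 10. So Y = C_10 = 16796.
X + Y = 742900 + 16796 = 759696.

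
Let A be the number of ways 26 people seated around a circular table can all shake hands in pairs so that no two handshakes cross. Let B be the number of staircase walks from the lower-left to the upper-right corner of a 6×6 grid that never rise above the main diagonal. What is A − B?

742768

With 26 = 2·13 people, non-crossing handshake pairings are non-crossing perfect matchings on a circle, counted by C_13. So A = C_13 = 742900.
Monotone paths in an n×n grid that stay weakly below the diagonal are counted by C_n; here n = 6. So B = C_6 = 132.
A − B = 742900 − 132 = 742768.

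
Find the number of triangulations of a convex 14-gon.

The number of triangulations of a 14-gon is the Catalan number C_12 (index = sides − 2).
C_12 = 208012.

208012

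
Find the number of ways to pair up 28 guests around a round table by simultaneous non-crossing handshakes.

Non-crossing handshake pairings of 2n people are counted by C_n; 28 people gives n = 14.
C_14 = C(28,14)/15 = 40116600/15 = 2674440.

2674440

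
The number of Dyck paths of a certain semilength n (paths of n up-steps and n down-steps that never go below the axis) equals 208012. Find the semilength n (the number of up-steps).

12

Dyck paths of semilength n are counted by C_n. Since C_12 = 208012, the index is 12.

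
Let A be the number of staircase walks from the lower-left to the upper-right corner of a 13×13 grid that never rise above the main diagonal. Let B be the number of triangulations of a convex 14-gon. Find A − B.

534888

Monotone paths in an n×n grid that stay weakly below the diagonal are counted by C_n; here n = 13. So A = C_13 = 742900.
The number of triangulations of a 14-gon is the Catalan number C_12 (index = sides − 2). So B = C_12 = 208012.
A − B = 742900 − 208012 = 534888.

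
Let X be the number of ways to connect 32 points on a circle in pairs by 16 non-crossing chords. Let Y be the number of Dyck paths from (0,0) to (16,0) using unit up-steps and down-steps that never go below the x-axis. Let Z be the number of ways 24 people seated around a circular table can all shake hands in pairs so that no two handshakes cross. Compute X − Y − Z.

Non-crossing perfect matchings of 2n points on a circle are counted by C_n; with 32 points, n = 16. So X = C_16 = 35357670.
Dyck paths of semilength n (length 2n) are counted by C_n; here n = 8. So Y = C_8 = 1430.
With 24 = 2·12 people, non-crossing handshake pairings are non-crossing perfect matchings on a circle, counted by C_12. So Z = C_12 = 208012.
X − Y − Z = 35357670 − 1430 − 208012 = 35148228.

35148228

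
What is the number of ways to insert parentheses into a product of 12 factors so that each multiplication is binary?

Parenthesizations of m factors correspond to full binary trees with m leaves, counted by C_{m−1}; m = 12 gives C_11.
C_11 = 58786.

58786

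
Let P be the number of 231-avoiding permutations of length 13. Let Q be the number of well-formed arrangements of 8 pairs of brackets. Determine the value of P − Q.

Permutations of [n] avoiding any single length-3 pattern are counted by C_n; here n = 13. So P = C_13 = 742900.
Balanced strings of n pairs of brackets are counted by C_n; here n = 8. So Q = C_8 = 1430.
P − Q = 742900 − 1430 = 741470.

741470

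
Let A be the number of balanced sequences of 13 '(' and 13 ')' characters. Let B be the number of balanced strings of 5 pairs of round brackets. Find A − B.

With 13 pairs the number of balanced bracket strings is the Catalan number C_13. So A = C_13 = 742900.
Balanced strings of n pairs of brackets are counted by C_n; here n = 5. So B = C_5 = 42.
A − B = 742900 − 42 = 742858.

742858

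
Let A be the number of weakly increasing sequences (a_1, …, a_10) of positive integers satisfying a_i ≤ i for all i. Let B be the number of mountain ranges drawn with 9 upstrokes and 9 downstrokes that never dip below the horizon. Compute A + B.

21658

Weakly increasing sequences with a_i ≤ i biject with Dyck paths of semilength 10, so there are C_10. So A = C_10 = 16796.
A Dyck path with 9 up-steps and 9 down-steps has semilength 9, so there are C_9 of them. So B = C_9 = 4862.
A + B = 16796 + 4862 = 21658.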